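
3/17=0.18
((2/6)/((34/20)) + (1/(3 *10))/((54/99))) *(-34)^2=13379/45 = 297.31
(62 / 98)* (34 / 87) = 0.25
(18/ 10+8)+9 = 94/5 = 18.80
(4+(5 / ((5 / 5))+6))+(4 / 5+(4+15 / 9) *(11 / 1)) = 1172/15 = 78.13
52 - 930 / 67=2554/67 = 38.12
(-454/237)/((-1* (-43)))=-454/10191 = -0.04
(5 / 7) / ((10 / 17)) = 17/14 = 1.21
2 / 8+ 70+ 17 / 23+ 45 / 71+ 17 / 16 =1899125/26128 = 72.69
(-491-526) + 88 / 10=-5041/5 = -1008.20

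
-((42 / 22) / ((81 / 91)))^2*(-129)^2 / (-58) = 750266881/568458 = 1319.83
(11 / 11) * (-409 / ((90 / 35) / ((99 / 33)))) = -2863/6 = -477.17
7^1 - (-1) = 8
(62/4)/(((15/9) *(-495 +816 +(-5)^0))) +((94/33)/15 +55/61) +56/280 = 25676339/19445580 = 1.32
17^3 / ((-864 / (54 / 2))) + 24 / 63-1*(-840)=461563/672 = 686.85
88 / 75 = 1.17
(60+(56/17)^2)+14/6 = 63451/867 = 73.18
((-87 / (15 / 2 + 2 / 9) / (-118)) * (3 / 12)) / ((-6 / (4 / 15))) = -87/82010 = 0.00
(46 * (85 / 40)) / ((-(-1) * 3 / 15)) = 1955/4 = 488.75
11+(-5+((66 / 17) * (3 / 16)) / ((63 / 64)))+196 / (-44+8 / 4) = 2.07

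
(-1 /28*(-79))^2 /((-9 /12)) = -6241/588 = -10.61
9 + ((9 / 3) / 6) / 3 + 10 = 115/6 = 19.17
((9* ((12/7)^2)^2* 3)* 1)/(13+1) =279936/16807 = 16.66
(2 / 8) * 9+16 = 73/4 = 18.25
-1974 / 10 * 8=-7896/5 = -1579.20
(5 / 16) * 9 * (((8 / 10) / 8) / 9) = 1/32 = 0.03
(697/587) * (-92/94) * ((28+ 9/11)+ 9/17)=-10350368/303479 = -34.11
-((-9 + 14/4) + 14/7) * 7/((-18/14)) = -343/18 = -19.06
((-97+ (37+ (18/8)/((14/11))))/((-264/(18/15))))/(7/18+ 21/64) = 0.37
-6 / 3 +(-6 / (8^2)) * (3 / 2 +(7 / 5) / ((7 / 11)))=-2.35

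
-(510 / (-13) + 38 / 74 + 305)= -128082/481 = -266.28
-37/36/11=-37/396 = -0.09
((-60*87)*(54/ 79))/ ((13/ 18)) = -5073840/1027 = -4940.45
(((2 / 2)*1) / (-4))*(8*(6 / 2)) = -6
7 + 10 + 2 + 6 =25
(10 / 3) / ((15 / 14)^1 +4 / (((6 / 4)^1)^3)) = 1260/853 = 1.48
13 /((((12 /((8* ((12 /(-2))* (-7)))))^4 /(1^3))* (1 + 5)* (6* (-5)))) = -1997632/45 = -44391.82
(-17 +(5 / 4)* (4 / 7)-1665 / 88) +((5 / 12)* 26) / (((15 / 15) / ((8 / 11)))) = -4591/168 = -27.33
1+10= 11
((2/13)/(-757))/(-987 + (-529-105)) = 2/15952261 = 0.00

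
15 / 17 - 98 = -1651/17 = -97.12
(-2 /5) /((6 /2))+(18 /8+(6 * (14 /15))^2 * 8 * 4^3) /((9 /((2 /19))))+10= 1690217/8550 = 197.69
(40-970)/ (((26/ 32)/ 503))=-7484640/13 = -575741.54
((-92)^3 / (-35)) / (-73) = -778688/2555 = -304.77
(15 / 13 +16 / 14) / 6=209/546 = 0.38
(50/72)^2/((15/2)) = 125/1944 = 0.06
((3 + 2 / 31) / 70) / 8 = 0.01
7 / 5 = 1.40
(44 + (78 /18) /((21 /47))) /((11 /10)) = 33830/693 = 48.82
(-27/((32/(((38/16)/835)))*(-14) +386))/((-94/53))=-9063/93539588 = 0.00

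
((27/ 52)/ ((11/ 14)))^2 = 0.44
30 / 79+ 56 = 4454/79 = 56.38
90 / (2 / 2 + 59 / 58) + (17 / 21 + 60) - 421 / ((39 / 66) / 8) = -1527235/273 = -5594.27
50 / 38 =25/19 = 1.32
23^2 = 529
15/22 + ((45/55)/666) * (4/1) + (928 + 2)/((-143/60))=-4121933/10582 = -389.52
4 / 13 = 0.31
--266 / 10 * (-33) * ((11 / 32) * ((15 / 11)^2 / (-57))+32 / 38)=-116697/160 = -729.36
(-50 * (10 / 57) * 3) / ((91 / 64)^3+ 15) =-1.47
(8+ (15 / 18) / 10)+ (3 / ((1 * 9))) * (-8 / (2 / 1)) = 6.75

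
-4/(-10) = 2/5 = 0.40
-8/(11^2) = -8/121 = -0.07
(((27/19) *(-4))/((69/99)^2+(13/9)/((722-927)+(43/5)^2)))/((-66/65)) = 11.79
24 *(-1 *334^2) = -2677344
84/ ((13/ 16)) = 1344/13 = 103.38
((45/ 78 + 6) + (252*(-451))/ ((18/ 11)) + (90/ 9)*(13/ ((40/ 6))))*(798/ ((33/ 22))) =-36935655.08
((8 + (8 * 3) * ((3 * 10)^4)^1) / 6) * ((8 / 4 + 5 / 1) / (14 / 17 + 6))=289170119/87 = 3323794.47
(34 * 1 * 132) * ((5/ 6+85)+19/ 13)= 5093132/13 = 391779.38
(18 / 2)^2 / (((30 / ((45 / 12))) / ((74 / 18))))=333/8 = 41.62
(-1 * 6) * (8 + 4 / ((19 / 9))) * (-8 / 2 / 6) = 752/19 = 39.58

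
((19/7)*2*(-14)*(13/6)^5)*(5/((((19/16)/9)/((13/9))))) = -48268090/243 = -198634.12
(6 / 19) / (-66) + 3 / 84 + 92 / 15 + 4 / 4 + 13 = 1770019/87780 = 20.16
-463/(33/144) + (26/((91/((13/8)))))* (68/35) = -5442449/2695 = -2019.46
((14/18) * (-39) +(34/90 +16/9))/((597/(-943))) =1195724/26865 = 44.51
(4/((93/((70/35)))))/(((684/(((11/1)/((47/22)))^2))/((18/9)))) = 234256/35129727 = 0.01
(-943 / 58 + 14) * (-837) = 109647/58 = 1890.47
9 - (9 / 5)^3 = 396/125 = 3.17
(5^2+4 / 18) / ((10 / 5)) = 227/18 = 12.61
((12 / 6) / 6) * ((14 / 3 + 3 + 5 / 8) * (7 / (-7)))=-199/72 = -2.76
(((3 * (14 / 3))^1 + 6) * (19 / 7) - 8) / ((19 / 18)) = 5832/133 = 43.85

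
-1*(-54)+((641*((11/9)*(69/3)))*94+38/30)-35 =76222222/45 = 1693827.16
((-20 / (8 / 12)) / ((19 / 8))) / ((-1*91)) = 240/1729 = 0.14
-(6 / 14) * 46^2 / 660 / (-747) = 529/287595 = 0.00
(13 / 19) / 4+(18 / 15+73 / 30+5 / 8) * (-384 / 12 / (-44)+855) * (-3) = -91389387/8360 = -10931.74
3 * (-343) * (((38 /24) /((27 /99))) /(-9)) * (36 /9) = 71687/27 = 2655.07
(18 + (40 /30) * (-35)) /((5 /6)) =-172/5 = -34.40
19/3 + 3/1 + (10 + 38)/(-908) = 6320/681 = 9.28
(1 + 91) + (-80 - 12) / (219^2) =92.00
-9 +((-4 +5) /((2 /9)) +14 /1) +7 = 33/2 = 16.50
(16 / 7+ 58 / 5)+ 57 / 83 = 42333/2905 = 14.57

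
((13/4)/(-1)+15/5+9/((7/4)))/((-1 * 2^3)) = -137/224 = -0.61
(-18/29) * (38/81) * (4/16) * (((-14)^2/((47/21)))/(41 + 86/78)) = -169442/1119023 = -0.15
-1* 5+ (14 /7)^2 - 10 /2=-6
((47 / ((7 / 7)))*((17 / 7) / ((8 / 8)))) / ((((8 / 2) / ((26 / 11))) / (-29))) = -301223/154 = -1955.99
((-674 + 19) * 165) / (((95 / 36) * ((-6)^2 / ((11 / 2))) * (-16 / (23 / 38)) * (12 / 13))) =23697245/92416 = 256.42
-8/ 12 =-2/3 = -0.67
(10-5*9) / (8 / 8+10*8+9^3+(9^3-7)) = -0.02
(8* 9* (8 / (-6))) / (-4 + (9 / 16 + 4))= -170.67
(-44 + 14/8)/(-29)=169/116 = 1.46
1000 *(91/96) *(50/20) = 56875/24 = 2369.79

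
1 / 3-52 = -155/3 = -51.67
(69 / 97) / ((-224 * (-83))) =69/1803424 = 0.00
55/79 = 0.70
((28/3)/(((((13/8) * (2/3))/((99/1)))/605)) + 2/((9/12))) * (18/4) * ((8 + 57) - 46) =573557484/13 = 44119806.46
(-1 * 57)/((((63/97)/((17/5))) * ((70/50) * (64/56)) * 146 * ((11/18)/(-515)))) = 48406395/44968 = 1076.46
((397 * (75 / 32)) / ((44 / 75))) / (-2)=-2233125/2816 = -793.01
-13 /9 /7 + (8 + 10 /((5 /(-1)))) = 365/63 = 5.79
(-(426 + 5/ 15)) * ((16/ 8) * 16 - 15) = -21743/3 = -7247.67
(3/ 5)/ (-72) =-1/120 = -0.01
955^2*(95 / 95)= 912025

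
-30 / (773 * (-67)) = 30/51791 = 0.00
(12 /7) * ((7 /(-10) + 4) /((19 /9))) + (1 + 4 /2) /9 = 6011/1995 = 3.01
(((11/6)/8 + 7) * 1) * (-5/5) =-347/48 = -7.23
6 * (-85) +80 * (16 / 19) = -8410/19 = -442.63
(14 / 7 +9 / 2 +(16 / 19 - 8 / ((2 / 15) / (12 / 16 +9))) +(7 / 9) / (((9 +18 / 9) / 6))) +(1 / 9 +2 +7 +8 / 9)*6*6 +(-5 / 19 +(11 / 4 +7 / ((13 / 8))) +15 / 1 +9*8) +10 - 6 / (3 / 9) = -4285441/32604 = -131.44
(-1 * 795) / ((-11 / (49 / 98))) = 36.14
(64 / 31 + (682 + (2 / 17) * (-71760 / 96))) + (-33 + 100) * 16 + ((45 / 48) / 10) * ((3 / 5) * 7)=140689361/84320 = 1668.52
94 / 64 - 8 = -209/32 = -6.53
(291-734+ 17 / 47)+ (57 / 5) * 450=220306/47 = 4687.36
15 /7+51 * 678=242061/7 = 34580.14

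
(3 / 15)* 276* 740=40848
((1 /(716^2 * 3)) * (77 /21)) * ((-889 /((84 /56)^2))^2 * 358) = 17387062/130491 = 133.24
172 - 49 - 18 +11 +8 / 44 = 1278/11 = 116.18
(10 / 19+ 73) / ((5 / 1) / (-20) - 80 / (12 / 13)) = -16764/19817 = -0.85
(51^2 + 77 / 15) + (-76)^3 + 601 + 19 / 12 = -26146037/60 = -435767.28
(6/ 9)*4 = 8/3 = 2.67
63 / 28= 9/4 = 2.25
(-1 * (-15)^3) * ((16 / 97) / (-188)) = -13500/4559 = -2.96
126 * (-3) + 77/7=-367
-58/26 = -29/13 = -2.23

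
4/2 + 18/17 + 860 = 14672/17 = 863.06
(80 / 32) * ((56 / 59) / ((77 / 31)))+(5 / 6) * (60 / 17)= 42990/11033 = 3.90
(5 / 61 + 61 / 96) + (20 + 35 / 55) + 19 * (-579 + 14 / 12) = -705837005/64416 = -10957.48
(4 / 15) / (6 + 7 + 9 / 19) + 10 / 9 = 1.13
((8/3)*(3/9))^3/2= 256/729 = 0.35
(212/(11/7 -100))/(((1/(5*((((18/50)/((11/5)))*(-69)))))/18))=312984/143 = 2188.70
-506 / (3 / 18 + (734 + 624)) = -3036/8149 = -0.37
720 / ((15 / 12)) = 576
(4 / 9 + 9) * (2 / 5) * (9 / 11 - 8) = -2686/99 = -27.13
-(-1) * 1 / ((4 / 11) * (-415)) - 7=-11631/1660 = -7.01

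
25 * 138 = 3450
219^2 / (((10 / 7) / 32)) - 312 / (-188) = 252467094/235 = 1074328.06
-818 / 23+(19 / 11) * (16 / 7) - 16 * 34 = -1019418/1771 = -575.62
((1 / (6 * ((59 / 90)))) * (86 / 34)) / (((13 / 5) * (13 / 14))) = 45150/169507 = 0.27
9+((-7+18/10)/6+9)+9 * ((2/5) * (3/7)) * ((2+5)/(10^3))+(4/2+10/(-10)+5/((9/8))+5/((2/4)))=733243/22500 = 32.59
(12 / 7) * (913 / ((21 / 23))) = 83996/49 = 1714.20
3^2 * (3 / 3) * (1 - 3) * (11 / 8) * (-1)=99/4 = 24.75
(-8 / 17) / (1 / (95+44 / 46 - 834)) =135800/391 = 347.31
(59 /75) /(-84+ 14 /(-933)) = -18349/1959650 = -0.01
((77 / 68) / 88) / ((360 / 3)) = 7/65280 = 0.00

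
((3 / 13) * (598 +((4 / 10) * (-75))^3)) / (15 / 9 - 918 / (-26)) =-118809/721 = -164.78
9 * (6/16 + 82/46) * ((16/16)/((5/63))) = 225099/920 = 244.67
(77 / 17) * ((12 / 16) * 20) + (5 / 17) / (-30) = 6929/102 = 67.93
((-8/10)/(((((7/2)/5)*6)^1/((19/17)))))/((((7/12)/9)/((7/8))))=-342/119 = -2.87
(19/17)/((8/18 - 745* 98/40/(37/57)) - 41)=-25308/64590361 = 0.00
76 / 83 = 0.92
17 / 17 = 1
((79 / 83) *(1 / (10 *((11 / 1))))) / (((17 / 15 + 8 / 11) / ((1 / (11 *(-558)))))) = -79/104268252 = 0.00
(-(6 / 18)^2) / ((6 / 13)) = -13/54 = -0.24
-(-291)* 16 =4656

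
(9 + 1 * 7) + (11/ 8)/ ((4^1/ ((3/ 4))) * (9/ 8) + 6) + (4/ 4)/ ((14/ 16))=11597/672 = 17.26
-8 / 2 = -4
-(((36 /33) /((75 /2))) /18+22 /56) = -27337/69300 = -0.39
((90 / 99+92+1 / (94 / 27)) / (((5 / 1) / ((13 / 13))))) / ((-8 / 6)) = -57819/4136 = -13.98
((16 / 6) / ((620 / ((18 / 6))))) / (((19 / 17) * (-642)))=-17/945345 = 0.00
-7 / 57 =-0.12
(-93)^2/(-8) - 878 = -15673/8 = -1959.12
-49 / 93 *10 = -490/93 = -5.27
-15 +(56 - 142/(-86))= 1834/43 = 42.65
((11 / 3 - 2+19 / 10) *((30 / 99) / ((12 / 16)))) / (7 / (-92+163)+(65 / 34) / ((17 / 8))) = 1.44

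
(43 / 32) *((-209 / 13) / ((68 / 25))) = -224675/28288 = -7.94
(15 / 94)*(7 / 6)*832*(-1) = -7280/47 = -154.89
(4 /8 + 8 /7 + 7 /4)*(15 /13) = 3.91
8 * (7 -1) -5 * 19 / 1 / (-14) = 767/14 = 54.79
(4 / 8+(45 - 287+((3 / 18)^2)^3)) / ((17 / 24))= -11267423/33048 = -340.94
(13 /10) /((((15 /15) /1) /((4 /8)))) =13/20 = 0.65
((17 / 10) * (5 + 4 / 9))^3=578009537/729000 = 792.88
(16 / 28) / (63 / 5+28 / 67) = 1340/30527 = 0.04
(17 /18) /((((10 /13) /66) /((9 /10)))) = 7293/100 = 72.93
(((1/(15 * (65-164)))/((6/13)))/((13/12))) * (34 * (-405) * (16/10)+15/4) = 29371/990 = 29.67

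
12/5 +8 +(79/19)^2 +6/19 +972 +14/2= 1817642/1805 = 1007.00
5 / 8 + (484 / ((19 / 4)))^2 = 29986573/2888 = 10383.16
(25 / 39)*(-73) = -1825/39 = -46.79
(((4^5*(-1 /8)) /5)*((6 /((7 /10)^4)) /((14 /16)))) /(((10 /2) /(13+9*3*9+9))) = -38749.57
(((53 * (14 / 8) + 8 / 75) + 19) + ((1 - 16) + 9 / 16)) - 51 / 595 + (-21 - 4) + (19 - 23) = 574001/8400 = 68.33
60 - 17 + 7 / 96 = 4135/96 = 43.07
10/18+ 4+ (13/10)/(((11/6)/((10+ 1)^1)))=556/45 = 12.36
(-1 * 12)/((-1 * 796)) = 3/199 = 0.02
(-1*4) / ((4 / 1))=-1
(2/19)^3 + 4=27444/6859 = 4.00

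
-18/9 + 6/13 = -20/13 = -1.54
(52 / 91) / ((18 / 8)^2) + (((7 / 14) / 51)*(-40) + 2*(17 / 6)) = 51929/9639 = 5.39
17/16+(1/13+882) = 183693/208 = 883.14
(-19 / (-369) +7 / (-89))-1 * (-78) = 2560706/32841 = 77.97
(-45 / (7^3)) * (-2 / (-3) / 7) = -30/2401 = -0.01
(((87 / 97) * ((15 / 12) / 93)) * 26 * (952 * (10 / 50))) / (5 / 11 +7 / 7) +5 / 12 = 747757/18042 = 41.45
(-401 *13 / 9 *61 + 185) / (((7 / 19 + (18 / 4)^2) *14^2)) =-6010232/691047 = -8.70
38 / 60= 19/30 = 0.63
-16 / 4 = -4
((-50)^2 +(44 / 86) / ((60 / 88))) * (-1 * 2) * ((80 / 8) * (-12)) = 25807744/43 = 600180.09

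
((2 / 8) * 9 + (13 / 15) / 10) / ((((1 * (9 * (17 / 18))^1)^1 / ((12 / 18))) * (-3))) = -701/11475 = -0.06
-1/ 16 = -0.06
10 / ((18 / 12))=6.67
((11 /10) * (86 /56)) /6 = 0.28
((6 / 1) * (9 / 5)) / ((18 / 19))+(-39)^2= 7662/5 = 1532.40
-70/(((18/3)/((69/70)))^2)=-529/280 = -1.89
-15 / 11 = -1.36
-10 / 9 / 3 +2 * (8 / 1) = 422/27 = 15.63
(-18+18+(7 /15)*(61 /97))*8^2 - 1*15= 5503/1455 = 3.78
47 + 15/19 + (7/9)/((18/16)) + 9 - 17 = 62300/1539 = 40.48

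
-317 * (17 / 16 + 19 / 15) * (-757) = 134142671/240 = 558927.80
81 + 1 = 82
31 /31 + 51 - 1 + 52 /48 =625/12 = 52.08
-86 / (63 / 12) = -344/21 = -16.38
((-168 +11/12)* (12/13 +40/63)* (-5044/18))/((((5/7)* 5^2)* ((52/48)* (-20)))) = -24816286/131625 = -188.54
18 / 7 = 2.57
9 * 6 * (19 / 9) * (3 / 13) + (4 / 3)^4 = 31030/1053 = 29.47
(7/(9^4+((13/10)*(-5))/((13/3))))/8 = 7/52476 = 0.00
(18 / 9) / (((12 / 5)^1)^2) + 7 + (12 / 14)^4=1363441/172872 = 7.89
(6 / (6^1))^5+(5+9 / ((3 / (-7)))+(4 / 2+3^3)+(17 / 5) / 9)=647/45 = 14.38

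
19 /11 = 1.73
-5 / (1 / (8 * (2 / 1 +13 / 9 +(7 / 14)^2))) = -1330/9 = -147.78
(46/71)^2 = 2116/5041 = 0.42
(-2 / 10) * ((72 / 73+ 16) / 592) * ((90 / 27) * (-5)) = 775/8103 = 0.10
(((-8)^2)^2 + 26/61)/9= 83294/183 = 455.16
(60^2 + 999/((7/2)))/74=13599/259 = 52.51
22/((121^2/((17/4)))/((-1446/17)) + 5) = -0.62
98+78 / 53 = 5272/53 = 99.47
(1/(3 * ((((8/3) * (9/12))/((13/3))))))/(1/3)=13/6 = 2.17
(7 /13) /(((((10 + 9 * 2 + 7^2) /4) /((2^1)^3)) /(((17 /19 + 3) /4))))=592/2717 = 0.22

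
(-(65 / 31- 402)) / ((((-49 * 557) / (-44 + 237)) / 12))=-585948/17267 = -33.93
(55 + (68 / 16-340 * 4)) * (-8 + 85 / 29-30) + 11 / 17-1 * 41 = 89875091/1972 = 45575.60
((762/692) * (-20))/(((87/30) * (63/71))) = -901700/105357 = -8.56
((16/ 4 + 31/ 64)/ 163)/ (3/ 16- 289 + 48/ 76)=-5453/57119764 = 0.00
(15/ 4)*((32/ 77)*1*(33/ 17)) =360/119 = 3.03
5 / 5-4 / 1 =-3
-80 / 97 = -0.82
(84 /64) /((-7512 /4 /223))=-1561/10016 = -0.16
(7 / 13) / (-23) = -7/299 = -0.02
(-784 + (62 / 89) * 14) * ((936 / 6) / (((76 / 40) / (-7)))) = 752475360/1691 = 444988.39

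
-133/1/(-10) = 133/10 = 13.30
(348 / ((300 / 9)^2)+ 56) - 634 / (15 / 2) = -211651/7500 = -28.22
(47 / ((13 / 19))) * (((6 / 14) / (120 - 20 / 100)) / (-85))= -2679/926653 = 0.00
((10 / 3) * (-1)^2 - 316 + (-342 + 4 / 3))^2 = 3841600/9 = 426844.44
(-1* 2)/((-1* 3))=2/3 = 0.67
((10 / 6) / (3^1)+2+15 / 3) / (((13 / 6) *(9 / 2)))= 0.77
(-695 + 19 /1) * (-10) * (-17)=-114920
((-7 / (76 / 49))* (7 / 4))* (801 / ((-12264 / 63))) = 5769603/177536 = 32.50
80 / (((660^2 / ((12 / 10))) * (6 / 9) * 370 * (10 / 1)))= 1/11192500 = 0.00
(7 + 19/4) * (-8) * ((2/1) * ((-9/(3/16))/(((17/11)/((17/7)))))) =99264/7 = 14180.57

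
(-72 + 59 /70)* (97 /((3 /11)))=-5314727/210 = -25308.22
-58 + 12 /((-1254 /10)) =-12142/209 = -58.10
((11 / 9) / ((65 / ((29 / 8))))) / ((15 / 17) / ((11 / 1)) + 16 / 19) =39083/528840 = 0.07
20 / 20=1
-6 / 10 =-0.60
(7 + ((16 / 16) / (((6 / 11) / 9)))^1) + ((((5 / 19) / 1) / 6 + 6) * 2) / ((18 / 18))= 4057/114 = 35.59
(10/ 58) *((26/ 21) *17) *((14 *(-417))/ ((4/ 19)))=-2918305/29 = -100631.21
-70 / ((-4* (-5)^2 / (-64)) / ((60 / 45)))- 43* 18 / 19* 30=-365324/285 = -1281.84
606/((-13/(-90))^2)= 4908600/169 = 29044.97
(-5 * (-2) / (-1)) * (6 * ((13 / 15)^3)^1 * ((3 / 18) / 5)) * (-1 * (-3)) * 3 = -4394/375 = -11.72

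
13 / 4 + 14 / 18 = 145/36 = 4.03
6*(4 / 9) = 8/3 = 2.67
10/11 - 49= -529/11 = -48.09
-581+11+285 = -285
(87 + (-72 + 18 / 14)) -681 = -4653/7 = -664.71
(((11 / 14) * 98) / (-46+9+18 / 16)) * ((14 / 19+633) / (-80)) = 132451/7790 = 17.00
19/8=2.38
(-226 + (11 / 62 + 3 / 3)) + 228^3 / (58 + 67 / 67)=200662.50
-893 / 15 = -59.53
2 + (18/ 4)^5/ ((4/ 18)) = 531569/64 = 8305.77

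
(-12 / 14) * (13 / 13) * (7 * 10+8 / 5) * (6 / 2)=-6444/35 = -184.11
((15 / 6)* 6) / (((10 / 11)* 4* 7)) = 0.59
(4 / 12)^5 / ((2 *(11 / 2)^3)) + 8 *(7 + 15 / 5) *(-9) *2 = -465743516/323433 = -1440.00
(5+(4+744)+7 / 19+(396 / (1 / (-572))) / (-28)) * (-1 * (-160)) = 188180800/133 = 1414893.23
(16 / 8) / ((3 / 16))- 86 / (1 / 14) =-3580/3 = -1193.33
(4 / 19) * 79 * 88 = 1463.58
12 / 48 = 1/4 = 0.25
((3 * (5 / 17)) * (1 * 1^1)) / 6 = 5/34 = 0.15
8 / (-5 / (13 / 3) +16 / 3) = 312/163 = 1.91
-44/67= -0.66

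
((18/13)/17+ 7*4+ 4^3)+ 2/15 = 305692/3315 = 92.21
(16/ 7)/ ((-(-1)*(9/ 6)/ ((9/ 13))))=96/91 = 1.05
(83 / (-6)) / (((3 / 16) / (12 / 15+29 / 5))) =-7304/15 = -486.93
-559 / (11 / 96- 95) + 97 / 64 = 7.41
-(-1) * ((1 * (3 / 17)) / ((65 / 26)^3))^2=576/4515625 = 0.00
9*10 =90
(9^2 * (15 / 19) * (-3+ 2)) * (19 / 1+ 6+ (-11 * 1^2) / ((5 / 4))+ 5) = -25758/19 = -1355.68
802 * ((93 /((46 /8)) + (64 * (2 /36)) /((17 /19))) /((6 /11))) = 312739900/10557 = 29623.94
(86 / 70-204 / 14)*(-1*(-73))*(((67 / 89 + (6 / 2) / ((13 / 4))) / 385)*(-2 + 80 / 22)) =-169977726/24499475 = -6.94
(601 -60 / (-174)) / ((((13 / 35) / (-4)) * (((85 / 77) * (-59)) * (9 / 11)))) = 137861108/1134393 = 121.53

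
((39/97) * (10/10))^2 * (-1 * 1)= -1521/9409 = -0.16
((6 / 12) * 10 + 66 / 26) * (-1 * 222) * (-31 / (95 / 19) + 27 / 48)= 2452989/260 = 9434.57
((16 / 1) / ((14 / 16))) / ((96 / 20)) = 80/21 = 3.81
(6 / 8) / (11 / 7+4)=7/52 = 0.13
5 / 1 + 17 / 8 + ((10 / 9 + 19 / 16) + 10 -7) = 1789/144 = 12.42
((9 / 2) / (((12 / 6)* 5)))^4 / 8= 6561/1280000 = 0.01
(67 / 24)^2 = 4489/576 = 7.79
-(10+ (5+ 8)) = -23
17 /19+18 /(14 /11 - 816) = 74296/85139 = 0.87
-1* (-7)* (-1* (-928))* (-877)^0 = 6496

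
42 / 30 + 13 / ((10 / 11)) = 157/10 = 15.70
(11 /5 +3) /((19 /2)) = 52/95 = 0.55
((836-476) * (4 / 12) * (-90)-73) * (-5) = 54365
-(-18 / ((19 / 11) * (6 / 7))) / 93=77/589 = 0.13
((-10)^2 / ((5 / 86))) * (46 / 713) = 3440/31 = 110.97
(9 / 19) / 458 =9/8702 = 0.00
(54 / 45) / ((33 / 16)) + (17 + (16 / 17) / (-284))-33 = -1023756/66385 = -15.42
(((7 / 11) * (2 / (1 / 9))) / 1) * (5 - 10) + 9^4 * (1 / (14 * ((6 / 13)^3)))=5802021/1232 = 4709.43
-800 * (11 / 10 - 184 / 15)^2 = -897800/9 = -99755.56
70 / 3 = 23.33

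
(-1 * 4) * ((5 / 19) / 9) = -20/171 = -0.12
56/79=0.71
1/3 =0.33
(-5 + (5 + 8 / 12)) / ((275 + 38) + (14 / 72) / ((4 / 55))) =96/45457 = 0.00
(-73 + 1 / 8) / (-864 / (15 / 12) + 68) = 2915/24928 = 0.12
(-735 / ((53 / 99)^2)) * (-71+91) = -144074700/2809 = -51290.39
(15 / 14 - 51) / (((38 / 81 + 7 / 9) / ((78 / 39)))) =-56619/707 = -80.08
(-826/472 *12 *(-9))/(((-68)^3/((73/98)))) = -1971/4402048 = 0.00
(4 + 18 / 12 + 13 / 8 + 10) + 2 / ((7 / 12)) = 1151/56 = 20.55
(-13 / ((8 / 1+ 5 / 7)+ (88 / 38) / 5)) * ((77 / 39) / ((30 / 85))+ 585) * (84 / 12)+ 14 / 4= -5852.60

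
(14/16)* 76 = 133/2 = 66.50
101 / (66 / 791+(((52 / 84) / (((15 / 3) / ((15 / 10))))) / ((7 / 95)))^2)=109610452/6984569 = 15.69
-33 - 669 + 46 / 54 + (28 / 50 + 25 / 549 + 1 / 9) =-28840267/41175 = -700.43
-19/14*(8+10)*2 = -342/7 = -48.86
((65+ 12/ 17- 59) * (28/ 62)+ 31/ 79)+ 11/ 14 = 2451857/582862 = 4.21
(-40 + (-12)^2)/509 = 0.20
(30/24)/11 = 5/44 = 0.11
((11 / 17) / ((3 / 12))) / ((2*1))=22/17 = 1.29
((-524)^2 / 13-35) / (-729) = -274121/9477 = -28.92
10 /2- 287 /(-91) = 106/13 = 8.15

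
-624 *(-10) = 6240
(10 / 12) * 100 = 250/3 = 83.33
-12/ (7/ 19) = -228/7 = -32.57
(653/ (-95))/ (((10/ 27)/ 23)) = -405513/950 = -426.86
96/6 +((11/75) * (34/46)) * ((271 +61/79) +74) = 7288492/136275 = 53.48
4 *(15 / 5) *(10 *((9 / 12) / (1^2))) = 90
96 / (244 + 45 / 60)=384/979 = 0.39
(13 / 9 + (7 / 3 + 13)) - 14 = 25/9 = 2.78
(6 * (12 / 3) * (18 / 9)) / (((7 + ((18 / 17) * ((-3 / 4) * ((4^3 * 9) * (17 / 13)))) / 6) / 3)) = -1872/1205 = -1.55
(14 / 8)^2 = 49/16 = 3.06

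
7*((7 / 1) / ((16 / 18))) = 441/8 = 55.12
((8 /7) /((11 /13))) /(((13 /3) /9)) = 216/77 = 2.81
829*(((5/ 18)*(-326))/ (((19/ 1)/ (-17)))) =11485795/171 = 67168.39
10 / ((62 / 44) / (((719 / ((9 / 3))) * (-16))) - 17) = -2530880/4302589 = -0.59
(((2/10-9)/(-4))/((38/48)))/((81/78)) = 2288/855 = 2.68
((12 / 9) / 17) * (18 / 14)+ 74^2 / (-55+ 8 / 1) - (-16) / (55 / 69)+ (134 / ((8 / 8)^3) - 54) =-5025528/307615 = -16.34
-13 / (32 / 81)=-1053/32 = -32.91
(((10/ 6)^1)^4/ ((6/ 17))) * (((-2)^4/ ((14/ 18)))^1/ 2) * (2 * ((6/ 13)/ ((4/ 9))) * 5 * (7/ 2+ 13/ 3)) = 18292.12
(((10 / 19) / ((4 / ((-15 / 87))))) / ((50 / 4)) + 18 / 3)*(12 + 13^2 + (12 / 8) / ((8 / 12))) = 2422565/2204 = 1099.17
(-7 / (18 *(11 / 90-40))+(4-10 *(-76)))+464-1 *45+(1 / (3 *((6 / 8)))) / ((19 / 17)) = 726279614/613719 = 1183.41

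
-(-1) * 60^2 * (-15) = -54000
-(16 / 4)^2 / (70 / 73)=-584/35 = -16.69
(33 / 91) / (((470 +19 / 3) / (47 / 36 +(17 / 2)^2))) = 7282/130039 = 0.06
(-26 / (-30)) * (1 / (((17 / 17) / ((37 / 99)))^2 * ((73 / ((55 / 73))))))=17797/14244417 = 0.00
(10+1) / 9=11/9 = 1.22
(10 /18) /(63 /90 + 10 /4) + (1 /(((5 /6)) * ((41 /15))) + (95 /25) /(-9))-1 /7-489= -101037133/206640 = -488.95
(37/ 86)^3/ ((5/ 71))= 3596363/3180280 = 1.13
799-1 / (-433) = 345968/433 = 799.00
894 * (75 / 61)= 67050/61 = 1099.18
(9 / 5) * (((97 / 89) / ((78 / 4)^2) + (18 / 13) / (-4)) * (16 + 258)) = -169.31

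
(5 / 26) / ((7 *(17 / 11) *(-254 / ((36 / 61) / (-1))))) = 495/11984609 = 0.00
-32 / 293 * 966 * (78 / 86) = -1205568/12599 = -95.69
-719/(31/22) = -510.26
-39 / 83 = -0.47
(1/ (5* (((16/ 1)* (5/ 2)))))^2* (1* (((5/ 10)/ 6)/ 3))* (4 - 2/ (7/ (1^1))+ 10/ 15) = 23/7560000 = 0.00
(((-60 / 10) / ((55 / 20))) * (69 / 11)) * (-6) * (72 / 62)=357696/3751 = 95.36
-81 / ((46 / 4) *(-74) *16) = 81/13616 = 0.01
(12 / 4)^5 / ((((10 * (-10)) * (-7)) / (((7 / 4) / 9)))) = 27/400 = 0.07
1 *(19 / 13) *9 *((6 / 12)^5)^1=171/416 = 0.41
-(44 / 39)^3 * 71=-101.96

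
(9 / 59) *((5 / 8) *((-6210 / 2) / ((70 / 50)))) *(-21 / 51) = 698625/8024 = 87.07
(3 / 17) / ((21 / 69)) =69/119 = 0.58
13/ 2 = 6.50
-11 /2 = -5.50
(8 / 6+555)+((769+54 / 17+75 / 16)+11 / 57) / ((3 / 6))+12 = 16453211/7752 = 2122.45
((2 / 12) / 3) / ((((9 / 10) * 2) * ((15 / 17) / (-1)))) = -17/486 = -0.03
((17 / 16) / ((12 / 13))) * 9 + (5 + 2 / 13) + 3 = 15403/832 = 18.51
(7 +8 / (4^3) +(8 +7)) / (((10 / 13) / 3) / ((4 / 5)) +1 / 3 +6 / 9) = 6903/412 = 16.75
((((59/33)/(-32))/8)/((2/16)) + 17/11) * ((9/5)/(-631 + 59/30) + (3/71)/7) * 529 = 750796475/300124384 = 2.50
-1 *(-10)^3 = 1000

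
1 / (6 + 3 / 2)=2/15 = 0.13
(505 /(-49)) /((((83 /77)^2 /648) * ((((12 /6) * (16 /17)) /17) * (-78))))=476802315/716456 = 665.50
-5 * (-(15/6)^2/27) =125/108 = 1.16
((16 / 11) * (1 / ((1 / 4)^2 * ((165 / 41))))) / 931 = 10496/1689765 = 0.01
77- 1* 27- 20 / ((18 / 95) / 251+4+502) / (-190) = 301640955/6032794 = 50.00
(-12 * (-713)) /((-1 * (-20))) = 2139/5 = 427.80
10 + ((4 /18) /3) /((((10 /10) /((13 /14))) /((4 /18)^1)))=17036/1701 = 10.02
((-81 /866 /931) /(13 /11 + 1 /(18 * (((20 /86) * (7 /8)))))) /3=-13365/580612298 = 0.00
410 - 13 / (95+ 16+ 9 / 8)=28282/69 = 409.88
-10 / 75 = -0.13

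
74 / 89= 0.83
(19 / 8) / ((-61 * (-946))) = 19/461648 = 0.00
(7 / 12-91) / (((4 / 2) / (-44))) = 11935/6 = 1989.17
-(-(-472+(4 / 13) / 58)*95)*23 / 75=-25920218/1885 = -13750.78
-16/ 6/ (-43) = 8/129 = 0.06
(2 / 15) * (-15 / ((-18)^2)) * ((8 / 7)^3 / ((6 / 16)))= -2048/83349 = -0.02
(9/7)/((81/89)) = 89/63 = 1.41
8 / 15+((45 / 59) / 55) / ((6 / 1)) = 10429/19470 = 0.54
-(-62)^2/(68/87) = -83607/17 = -4918.06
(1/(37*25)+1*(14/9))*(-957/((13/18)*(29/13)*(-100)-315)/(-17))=-0.18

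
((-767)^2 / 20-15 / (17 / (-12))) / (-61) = -10004513/20740 = -482.38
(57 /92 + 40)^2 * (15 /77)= 209477535/651728 = 321.42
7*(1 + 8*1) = 63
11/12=0.92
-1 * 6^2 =-36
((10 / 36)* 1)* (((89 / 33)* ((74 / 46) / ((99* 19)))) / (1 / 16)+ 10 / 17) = 37931215/218434887 = 0.17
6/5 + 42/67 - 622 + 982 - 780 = -140088/335 = -418.17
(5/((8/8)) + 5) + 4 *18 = 82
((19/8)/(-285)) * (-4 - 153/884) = 217/6240 = 0.03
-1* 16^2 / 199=-256/199 = -1.29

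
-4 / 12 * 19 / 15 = -19/45 = -0.42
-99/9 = -11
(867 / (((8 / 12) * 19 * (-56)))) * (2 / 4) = -2601/4256 = -0.61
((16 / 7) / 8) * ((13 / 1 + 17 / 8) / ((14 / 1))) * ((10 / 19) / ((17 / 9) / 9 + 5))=49005/1571528 = 0.03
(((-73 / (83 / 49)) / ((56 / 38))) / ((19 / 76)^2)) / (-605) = 38836/50215 = 0.77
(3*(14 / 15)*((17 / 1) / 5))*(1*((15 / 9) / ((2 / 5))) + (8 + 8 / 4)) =2023/15 = 134.87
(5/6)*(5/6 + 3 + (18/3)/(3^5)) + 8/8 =4097/972 = 4.22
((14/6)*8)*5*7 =1960/3 = 653.33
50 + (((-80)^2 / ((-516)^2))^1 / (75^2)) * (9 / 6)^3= 6933752/138675 = 50.00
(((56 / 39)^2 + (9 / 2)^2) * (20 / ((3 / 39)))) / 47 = 678725/5499 = 123.43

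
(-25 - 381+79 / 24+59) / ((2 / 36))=-24747/4 = -6186.75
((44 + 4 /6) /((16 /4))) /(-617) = -67/3702 = -0.02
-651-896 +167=-1380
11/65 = 0.17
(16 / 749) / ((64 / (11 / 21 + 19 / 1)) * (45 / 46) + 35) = 15088/26985721 = 0.00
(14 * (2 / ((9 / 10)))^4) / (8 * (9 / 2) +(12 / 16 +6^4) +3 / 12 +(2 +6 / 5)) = 11200000/43834041 = 0.26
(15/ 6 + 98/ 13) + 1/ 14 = 920/91 = 10.11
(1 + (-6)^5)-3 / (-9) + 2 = -23318/3 = -7772.67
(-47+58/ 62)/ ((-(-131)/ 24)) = -34272/4061 = -8.44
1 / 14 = 0.07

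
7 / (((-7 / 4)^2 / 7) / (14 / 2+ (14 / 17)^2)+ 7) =35504/35793 = 0.99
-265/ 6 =-44.17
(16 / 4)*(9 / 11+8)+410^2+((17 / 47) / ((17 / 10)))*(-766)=86841676/517 = 167972.29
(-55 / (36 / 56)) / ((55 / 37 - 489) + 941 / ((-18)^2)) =205128/1161899 = 0.18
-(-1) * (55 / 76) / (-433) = -55/32908 = 0.00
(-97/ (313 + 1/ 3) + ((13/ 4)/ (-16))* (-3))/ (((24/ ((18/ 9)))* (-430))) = -1503/25868800 = 0.00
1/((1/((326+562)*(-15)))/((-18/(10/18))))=431568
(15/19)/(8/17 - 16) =-85/1672 = -0.05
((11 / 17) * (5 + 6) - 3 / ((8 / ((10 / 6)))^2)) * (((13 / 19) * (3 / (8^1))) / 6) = 0.30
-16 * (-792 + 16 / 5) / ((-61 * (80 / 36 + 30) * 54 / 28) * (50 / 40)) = -60928/22875 = -2.66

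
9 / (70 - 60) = 9/10 = 0.90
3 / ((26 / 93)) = 279/26 = 10.73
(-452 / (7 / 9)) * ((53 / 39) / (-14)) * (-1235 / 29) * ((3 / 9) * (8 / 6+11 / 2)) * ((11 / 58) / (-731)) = 256598705/180742674 = 1.42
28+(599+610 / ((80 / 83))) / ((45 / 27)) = 6137/8 = 767.12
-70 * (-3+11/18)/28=215/36 = 5.97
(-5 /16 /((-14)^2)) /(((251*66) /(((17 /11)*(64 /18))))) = -85/160723332 = 0.00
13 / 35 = 0.37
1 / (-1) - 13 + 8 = -6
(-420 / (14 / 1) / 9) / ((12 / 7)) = -35/18 = -1.94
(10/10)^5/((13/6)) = 6/13 = 0.46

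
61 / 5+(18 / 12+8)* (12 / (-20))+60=133/2 = 66.50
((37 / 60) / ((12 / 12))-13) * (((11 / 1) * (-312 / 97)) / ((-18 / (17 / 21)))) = -19.70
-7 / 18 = -0.39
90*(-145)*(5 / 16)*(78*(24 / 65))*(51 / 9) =-665550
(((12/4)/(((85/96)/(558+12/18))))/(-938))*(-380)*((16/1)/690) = 16304128/916895 = 17.78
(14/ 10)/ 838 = 7/4190 = 0.00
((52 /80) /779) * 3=39/15580 = 0.00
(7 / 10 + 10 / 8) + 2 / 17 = 703/340 = 2.07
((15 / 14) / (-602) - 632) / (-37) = 5326511/311836 = 17.08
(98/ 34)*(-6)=-294/17 = -17.29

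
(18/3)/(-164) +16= 1309/82 = 15.96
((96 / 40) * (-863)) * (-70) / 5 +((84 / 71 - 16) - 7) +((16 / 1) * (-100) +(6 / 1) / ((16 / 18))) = 27381.73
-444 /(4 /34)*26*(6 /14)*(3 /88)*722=-79701219/77 = -1035080.77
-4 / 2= -2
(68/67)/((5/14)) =2.84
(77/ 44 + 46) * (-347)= -66277/4 = -16569.25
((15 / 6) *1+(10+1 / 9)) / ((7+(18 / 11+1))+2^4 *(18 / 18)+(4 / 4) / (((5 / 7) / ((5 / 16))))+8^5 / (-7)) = -139832/51615405 = 0.00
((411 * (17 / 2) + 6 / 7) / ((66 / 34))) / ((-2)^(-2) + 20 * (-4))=-554438/24563 = -22.57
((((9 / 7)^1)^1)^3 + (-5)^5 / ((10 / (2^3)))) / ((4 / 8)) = -1713542/343 = -4995.75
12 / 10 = 6/5 = 1.20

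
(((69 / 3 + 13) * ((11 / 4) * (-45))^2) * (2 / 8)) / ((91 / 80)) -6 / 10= 55130352/455 = 121165.61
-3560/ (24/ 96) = -14240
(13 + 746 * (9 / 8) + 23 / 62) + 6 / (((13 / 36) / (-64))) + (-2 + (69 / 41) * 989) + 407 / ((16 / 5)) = 417394373/264368 = 1578.84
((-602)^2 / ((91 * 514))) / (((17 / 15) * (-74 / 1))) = -194145/2101489 = -0.09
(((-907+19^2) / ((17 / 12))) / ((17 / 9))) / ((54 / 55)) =-60060/289 = -207.82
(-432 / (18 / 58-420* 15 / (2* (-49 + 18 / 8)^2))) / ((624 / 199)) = 201806099/1656603 = 121.82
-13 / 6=-2.17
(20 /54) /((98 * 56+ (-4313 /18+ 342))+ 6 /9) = 20/301917 = 0.00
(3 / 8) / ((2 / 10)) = 15/8 = 1.88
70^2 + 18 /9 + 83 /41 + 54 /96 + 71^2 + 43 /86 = 9946.09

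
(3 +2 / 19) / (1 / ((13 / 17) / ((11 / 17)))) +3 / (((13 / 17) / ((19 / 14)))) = 8.99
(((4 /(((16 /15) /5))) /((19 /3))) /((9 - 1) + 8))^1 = 225/1216 = 0.19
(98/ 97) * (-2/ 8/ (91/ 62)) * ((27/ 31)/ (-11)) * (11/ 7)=27/1261 = 0.02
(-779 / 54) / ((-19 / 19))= 779/54 = 14.43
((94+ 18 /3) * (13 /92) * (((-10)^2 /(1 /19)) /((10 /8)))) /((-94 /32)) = -7904000/1081 = -7311.75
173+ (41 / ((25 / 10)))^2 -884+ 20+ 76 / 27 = -282977/675 = -419.23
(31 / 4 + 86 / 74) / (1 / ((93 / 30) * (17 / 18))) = 695113/26640 = 26.09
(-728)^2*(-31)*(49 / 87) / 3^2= -805045696/783 = -1028155.42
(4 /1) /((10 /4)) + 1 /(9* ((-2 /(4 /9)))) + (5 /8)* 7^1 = 19279/3240 = 5.95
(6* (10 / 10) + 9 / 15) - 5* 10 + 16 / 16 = -212/5 = -42.40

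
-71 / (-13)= 5.46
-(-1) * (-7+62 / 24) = -53/12 = -4.42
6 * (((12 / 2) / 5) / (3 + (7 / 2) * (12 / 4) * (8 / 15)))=36/43 = 0.84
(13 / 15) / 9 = 13/135 = 0.10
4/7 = 0.57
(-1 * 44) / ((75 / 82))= -3608/75 = -48.11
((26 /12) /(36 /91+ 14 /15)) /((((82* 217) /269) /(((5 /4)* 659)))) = 748969975/36889504 = 20.30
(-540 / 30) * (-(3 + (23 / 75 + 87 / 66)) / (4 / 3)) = 68679/1100 = 62.44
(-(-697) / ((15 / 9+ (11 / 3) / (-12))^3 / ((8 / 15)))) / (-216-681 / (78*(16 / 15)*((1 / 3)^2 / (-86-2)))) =0.02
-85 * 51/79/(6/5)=-7225/158 = -45.73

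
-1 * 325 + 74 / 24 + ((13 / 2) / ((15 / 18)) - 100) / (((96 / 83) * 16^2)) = -13198461/40960 = -322.23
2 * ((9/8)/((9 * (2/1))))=1/8 = 0.12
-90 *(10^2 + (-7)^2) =-13410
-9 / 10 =-0.90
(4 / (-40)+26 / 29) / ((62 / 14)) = 1617/8990 = 0.18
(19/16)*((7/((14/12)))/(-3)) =-19/8 = -2.38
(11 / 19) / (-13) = -11/247 = -0.04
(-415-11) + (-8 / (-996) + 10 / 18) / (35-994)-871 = -1297.00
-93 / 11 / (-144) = 31/528 = 0.06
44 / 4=11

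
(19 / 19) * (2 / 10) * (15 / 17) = 3/17 = 0.18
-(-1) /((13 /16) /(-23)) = -28.31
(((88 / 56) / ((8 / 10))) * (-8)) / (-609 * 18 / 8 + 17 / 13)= 1144/99659 = 0.01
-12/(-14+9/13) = 0.90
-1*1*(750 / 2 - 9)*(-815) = 298290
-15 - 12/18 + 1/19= -890/57 = -15.61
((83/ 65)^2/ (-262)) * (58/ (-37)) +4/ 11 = 84111891/225264325 = 0.37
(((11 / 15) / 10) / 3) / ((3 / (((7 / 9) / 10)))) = 77/121500 = 0.00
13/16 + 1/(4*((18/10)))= 0.95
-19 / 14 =-1.36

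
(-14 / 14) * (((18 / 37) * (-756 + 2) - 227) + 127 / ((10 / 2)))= 105156/185 = 568.41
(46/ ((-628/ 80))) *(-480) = 441600/157 = 2812.74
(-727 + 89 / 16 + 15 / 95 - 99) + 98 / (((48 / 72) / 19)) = 599707/304 = 1972.72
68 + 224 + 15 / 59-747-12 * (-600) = 397970/59 = 6745.25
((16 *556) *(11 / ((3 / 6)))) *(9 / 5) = 352281.60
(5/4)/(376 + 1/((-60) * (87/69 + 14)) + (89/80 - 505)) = -21060/2154667 = -0.01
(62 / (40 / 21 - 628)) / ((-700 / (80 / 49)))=186/805315 = 0.00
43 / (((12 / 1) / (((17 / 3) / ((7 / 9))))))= 731/28 = 26.11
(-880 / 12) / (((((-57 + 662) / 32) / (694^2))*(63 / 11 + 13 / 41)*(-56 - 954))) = 631906432/2064945 = 306.02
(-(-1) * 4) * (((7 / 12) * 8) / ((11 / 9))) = 15.27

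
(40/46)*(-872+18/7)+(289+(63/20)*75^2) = 11110111/644 = 17251.73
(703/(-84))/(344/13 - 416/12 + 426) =-0.02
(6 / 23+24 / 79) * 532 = 545832/1817 = 300.40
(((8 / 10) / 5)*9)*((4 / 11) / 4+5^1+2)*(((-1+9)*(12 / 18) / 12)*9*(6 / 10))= 33696/1375 = 24.51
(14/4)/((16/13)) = 91/32 = 2.84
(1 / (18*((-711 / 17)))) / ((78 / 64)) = -272/249561 = 0.00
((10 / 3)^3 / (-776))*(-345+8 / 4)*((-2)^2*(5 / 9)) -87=-1193177/23571 = -50.62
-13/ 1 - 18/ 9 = -15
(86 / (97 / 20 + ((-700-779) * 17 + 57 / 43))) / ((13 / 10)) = -739600/281029697 = 0.00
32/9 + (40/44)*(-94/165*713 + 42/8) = -786125/2178 = -360.94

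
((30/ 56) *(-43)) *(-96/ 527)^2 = -1486080/1944103 = -0.76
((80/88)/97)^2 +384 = 437179876/1138489 = 384.00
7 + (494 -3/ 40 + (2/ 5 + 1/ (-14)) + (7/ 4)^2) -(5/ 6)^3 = 7616509/15120 = 503.74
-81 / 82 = -0.99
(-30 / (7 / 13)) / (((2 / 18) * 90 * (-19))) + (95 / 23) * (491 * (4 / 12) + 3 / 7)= 6222721/9177 = 678.08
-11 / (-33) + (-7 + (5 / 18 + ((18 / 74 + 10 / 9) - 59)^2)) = 735555917/221778 = 3316.63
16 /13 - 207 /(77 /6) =-14914/1001 = -14.90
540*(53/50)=2862/5 = 572.40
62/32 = 31/16 = 1.94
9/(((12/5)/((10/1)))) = 75/2 = 37.50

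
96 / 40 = 12/5 = 2.40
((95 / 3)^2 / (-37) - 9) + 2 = -11356/333 = -34.10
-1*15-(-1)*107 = 92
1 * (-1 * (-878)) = 878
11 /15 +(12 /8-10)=-7.77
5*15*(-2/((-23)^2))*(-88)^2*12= -13939200/529 = -26350.09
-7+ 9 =2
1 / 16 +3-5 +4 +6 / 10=2.66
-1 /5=-0.20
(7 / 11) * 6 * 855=35910/11 = 3264.55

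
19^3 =6859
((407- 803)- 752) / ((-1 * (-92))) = -287/23 = -12.48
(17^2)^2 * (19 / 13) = 1586899/13 = 122069.15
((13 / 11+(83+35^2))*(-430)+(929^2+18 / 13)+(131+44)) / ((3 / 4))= 57251328/143 = 400358.94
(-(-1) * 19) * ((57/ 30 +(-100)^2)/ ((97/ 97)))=1900361/10 = 190036.10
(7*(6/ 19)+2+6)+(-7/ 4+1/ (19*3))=1933/228 = 8.48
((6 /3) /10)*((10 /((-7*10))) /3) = -1/105 = -0.01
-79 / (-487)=79/487 = 0.16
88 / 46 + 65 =1539/23 = 66.91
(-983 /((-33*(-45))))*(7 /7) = -0.66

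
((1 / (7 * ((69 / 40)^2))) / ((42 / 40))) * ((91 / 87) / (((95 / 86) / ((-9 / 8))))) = -894400/18363177 = -0.05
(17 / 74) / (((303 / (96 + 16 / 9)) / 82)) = 613360/100899 = 6.08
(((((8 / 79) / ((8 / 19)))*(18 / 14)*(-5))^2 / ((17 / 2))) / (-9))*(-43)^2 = -300370050/5198753 = -57.78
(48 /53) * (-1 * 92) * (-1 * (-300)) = -24996.23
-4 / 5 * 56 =-224/5 = -44.80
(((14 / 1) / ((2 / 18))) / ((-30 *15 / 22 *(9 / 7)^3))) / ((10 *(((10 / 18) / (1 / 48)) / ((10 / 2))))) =-26411/486000 = -0.05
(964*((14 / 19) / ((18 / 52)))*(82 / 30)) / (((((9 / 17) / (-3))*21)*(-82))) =426088/23085 = 18.46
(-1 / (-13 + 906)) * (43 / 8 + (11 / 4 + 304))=-2497/7144 = -0.35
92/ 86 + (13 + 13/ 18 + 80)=73369/774 = 94.79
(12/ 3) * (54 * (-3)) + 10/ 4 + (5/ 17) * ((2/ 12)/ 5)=-32920/51 = -645.49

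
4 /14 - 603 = -4219/7 = -602.71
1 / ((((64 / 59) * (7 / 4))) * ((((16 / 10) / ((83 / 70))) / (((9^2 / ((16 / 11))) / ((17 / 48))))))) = 13089681/213248 = 61.38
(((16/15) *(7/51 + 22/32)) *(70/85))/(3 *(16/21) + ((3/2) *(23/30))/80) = 21105280/67004361 = 0.31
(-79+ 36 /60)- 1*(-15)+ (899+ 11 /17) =836.25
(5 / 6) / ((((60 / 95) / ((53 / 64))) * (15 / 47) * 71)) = 47329/981504 = 0.05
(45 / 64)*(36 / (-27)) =-15/16 = -0.94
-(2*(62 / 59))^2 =-15376/3481 = -4.42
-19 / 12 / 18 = -19/216 = -0.09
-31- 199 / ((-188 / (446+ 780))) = 1266.73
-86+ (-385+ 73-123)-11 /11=-522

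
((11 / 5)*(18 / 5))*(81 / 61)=16038/1525 = 10.52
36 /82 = 18/41 = 0.44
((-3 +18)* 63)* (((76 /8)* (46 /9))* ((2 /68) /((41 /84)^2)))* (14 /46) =49268520/28577 = 1724.06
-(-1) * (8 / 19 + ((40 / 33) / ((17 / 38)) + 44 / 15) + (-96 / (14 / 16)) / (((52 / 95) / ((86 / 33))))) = -834648316/1616615 = -516.29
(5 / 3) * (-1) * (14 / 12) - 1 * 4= -107/18 = -5.94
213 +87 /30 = 2159/10 = 215.90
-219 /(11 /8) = -1752/11 = -159.27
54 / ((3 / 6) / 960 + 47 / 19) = 1969920/90259 = 21.83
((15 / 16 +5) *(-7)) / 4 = -665/64 = -10.39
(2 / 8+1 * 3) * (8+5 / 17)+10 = 2513/68 = 36.96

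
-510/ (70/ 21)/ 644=-153/644 = -0.24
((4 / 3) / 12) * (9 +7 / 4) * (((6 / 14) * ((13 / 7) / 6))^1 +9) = 38485/3528 = 10.91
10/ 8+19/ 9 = 121/36 = 3.36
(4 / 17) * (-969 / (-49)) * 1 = 228/49 = 4.65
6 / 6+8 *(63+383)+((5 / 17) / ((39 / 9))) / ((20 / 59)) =3155173/884 = 3569.20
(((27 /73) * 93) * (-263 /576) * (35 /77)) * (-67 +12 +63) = -366885/6424 = -57.11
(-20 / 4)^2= 25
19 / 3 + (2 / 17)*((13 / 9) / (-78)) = 2906/459 = 6.33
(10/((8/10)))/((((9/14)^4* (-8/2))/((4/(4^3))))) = -60025/52488 = -1.14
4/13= 0.31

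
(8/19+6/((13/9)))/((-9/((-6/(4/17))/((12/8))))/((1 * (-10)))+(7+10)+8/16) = 96050/366301 = 0.26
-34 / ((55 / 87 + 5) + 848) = -0.04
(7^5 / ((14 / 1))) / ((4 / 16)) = 4802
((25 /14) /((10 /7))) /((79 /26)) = 65/158 = 0.41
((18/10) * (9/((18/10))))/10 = 9/10 = 0.90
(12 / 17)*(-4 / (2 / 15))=-21.18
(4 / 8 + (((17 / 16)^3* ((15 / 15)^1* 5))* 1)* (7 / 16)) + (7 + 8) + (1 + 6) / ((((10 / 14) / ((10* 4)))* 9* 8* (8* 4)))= 10790219/589824 = 18.29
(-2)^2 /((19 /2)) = 0.42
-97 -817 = -914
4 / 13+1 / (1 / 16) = 16.31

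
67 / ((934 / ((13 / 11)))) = 871/10274 = 0.08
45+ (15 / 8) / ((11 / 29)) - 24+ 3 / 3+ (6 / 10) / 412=1221131/45320 = 26.94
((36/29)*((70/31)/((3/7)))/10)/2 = 0.33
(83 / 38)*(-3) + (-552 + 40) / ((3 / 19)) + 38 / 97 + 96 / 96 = -35914477/11058 = -3247.83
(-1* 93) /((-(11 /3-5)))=-279/4 = -69.75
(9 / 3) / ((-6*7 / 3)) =-3/14 = -0.21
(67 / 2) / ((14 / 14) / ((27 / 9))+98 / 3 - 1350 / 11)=-737/1974 = -0.37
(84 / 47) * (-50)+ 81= -393/47 = -8.36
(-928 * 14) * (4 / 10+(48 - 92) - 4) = 3092096/5 = 618419.20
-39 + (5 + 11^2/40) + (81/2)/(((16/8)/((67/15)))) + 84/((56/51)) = 5439/40 = 135.98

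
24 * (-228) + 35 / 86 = -470557/86 = -5471.59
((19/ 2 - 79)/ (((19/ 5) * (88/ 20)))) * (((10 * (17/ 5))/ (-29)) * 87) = 177225/418 = 423.98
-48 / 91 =-0.53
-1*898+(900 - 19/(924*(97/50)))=89153/44814 = 1.99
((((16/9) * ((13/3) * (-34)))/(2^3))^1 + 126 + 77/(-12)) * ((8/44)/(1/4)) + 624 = 204086/297 = 687.16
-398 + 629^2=395243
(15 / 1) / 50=0.30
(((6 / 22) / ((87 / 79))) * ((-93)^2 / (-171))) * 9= -683271/6061 = -112.73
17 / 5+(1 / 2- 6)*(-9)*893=442069/10 = 44206.90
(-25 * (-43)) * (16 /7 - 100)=-735300/7 = -105042.86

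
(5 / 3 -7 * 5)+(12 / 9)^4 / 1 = -30.17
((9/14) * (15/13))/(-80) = -0.01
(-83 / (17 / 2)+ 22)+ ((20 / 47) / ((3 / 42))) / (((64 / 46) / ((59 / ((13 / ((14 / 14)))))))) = 1315767/41548 = 31.67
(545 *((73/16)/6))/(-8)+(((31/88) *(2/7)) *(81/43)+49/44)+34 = -16.50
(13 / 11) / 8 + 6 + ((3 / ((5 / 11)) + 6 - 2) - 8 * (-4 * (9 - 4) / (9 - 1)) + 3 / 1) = 17489/440 = 39.75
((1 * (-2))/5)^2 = 4/25 = 0.16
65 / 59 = 1.10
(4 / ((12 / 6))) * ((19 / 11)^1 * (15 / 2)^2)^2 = 18275625/968 = 18879.78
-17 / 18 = -0.94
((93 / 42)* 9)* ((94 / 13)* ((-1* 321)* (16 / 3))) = -22449456/91 = -246697.32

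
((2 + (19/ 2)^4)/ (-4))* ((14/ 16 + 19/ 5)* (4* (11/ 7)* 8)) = -268136121/560 = -478814.50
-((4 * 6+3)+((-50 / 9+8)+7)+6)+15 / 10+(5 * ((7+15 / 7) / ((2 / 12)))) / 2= 12121/126 = 96.20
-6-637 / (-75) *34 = 282.77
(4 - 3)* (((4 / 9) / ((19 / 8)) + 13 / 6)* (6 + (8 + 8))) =8855/171 = 51.78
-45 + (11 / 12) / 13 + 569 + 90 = 95795/156 = 614.07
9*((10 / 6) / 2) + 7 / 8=67/8 = 8.38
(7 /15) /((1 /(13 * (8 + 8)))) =1456/15 = 97.07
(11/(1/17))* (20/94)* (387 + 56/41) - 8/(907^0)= 29760594/1927 = 15444.00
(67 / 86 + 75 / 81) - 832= -1927945/2322 = -830.30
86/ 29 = 2.97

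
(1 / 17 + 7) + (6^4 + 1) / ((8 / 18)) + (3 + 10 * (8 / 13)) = 2594065/884 = 2934.46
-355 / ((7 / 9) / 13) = -5933.57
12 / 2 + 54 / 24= 8.25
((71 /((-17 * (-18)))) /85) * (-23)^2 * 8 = 150236/13005 = 11.55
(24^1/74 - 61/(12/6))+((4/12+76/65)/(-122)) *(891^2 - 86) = -863209313/88023 = -9806.63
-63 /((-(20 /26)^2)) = 10647/100 = 106.47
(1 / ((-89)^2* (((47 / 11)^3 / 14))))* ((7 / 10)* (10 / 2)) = 65219/822381983 = 0.00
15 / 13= 1.15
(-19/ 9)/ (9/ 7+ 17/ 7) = -133/234 = -0.57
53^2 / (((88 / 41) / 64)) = 921352/11 = 83759.27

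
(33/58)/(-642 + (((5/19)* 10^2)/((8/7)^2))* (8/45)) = -513/575621 = 0.00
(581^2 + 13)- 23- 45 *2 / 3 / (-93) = 10464091/31 = 337551.32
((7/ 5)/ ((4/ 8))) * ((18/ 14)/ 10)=9/25 = 0.36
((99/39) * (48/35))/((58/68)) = 53856/13195 = 4.08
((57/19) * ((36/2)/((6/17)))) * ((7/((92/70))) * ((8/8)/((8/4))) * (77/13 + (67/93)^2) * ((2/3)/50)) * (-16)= -482693512/862017 = -559.96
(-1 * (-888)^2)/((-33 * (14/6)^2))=2365632/539 = 4388.93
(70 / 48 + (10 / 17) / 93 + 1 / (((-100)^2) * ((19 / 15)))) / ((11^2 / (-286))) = -34666073/10013000 = -3.46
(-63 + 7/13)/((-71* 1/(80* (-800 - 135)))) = -60737600/923 = -65804.55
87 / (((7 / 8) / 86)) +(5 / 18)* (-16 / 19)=10235096/1197 = 8550.62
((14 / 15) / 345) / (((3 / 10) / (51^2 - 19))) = 72296/3105 = 23.28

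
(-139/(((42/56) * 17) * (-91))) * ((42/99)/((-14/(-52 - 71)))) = 22796/51051 = 0.45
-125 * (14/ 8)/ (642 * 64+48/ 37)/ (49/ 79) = -365375/42568512 = -0.01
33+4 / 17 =565/17 = 33.24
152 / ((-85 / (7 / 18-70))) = 95228/765 = 124.48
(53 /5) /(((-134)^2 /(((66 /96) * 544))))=9911/44890 = 0.22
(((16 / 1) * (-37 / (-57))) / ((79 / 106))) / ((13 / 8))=502016/58539 = 8.58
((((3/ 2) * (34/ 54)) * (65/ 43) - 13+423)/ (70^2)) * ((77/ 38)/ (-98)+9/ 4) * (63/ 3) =37767577/9607920 = 3.93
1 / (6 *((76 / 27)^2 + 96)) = 243/151520 = 0.00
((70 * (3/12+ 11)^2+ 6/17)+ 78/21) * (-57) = -480965829/952 = -505216.21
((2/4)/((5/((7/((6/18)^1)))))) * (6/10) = 63/50 = 1.26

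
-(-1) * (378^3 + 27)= 54010179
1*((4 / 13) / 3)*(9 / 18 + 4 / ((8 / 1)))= 4/39 = 0.10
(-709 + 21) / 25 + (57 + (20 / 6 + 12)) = 3361/75 = 44.81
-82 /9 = -9.11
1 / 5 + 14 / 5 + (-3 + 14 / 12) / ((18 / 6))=43/18 = 2.39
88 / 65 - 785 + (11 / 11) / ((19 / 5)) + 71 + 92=-766173/1235 = -620.38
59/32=1.84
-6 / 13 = -0.46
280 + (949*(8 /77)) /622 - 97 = 4386097/23947 = 183.16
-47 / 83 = -0.57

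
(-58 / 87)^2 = 4/9 = 0.44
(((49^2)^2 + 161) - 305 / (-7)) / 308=40355039/2156 = 18717.55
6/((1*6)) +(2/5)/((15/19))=113/75 = 1.51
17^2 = 289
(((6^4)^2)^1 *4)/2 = 3359232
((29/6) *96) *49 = 22736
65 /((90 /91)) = 1183/18 = 65.72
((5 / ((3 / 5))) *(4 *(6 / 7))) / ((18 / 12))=400/21 = 19.05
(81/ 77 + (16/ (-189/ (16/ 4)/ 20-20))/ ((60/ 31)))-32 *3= -39390905/413259 = -95.32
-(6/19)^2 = -36/361 = -0.10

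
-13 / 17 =-0.76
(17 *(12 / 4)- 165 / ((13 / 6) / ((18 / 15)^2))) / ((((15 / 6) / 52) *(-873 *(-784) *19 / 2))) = -1271/6773025 = 0.00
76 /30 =38/15 = 2.53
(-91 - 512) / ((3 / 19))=-3819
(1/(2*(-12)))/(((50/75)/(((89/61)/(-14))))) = 89/13664 = 0.01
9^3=729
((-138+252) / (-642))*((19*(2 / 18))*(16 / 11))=-5776/10593 = -0.55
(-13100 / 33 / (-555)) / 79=2620/289377 = 0.01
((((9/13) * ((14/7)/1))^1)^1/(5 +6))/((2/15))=135/143 = 0.94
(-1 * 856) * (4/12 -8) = 19688/3 = 6562.67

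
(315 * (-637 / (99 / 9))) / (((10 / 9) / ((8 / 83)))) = -1444716/913 = -1582.38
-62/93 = -2/3 = -0.67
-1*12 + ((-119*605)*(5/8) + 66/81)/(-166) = 9288877/35856 = 259.06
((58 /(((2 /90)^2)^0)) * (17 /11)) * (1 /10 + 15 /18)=13804/165 = 83.66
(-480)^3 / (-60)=1843200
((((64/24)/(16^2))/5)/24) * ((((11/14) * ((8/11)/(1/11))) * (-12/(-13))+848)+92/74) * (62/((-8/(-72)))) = 41.42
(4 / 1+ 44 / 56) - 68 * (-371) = 353259/14 = 25232.79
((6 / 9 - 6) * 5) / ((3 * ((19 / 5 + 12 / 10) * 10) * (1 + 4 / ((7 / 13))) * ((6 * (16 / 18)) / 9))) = -21/590 = -0.04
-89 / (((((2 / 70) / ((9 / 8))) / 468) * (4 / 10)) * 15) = -1093365/4 = -273341.25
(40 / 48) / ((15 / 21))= 7/6 = 1.17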